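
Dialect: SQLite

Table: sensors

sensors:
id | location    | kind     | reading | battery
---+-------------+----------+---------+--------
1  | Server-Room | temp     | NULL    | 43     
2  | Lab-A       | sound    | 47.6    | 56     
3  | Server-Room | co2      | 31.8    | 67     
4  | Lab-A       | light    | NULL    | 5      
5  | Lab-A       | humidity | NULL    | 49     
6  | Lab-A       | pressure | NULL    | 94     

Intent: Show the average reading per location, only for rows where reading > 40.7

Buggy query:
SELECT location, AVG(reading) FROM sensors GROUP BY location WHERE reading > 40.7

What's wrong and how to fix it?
Bug: Row-level WHERE must come before GROUP BY in the clause order

Fix: Move the WHERE clause before GROUP BY

Corrected query:
SELECT location, AVG(reading) FROM sensors WHERE reading > 40.7 GROUP BY location

Result:
location | AVG(reading)
---------+-------------
Lab-A    | 47.6        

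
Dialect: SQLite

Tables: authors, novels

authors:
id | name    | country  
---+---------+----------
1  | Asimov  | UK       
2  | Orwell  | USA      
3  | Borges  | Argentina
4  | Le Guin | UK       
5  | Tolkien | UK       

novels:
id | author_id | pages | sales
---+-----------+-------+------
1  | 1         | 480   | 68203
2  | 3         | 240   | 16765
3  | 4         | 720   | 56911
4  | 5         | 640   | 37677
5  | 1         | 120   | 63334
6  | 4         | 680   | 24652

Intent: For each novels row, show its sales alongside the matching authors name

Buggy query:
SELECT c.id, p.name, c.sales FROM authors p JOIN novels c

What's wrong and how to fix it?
Bug: JOIN with no ON clause produces a cartesian product; every novels row pairs with every authors row

Fix: Add ON c.author_id = p.id to the JOIN

Corrected query:
SELECT c.id, p.name, c.sales FROM authors p JOIN novels c ON c.author_id = p.id

Result:
id | name    | sales
---+---------+------
1  | Asimov  | 68203
2  | Borges  | 16765
3  | Le Guin | 56911
4  | Tolkien | 37677
5  | Asimov  | 63334
6  | Le Guin | 24652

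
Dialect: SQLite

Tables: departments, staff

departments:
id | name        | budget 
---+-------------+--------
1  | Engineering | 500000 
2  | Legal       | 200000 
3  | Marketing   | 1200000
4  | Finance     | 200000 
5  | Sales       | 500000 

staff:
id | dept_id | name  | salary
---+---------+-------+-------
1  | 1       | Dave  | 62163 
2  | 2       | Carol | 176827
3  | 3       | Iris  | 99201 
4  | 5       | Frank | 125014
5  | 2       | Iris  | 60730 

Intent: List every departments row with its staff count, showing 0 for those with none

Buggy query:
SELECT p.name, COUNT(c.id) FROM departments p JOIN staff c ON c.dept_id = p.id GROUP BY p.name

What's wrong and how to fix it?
Bug: An inner join excludes parents with zero children

Fix: Switch to LEFT JOIN to retain unmatched parent rows

Corrected query:
SELECT p.name, COUNT(c.id) FROM departments p LEFT JOIN staff c ON c.dept_id = p.id GROUP BY p.name

Result:
name        | COUNT(c.id)
------------+------------
Engineering | 1          
Finance     | 0          
Legal       | 2          
Marketing   | 1          
Sales       | 1          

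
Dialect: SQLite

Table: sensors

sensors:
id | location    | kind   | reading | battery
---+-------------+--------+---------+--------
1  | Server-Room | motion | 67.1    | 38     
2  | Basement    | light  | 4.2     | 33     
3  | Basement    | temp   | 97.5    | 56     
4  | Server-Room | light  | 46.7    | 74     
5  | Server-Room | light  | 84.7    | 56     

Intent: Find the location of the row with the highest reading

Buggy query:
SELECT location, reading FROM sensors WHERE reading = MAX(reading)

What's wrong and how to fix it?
Bug: MAX(reading) is an aggregate and cannot be used directly in WHERE

Fix: Wrap MAX in a scalar subquery so WHERE compares against a single value

Corrected query:
SELECT location, reading FROM sensors WHERE reading = (SELECT MAX(reading) FROM sensors)

Result:
location | reading
---------+--------
Basement | 97.5   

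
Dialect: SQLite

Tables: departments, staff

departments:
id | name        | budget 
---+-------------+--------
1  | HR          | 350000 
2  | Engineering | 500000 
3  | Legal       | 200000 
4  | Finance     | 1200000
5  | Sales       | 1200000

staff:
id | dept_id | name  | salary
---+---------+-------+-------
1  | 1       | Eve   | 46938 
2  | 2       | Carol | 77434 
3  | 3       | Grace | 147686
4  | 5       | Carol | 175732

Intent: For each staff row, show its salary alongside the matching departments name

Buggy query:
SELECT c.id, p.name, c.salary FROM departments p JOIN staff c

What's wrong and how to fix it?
Bug: JOIN with no ON clause produces a cartesian product; every staff row pairs with every departments row

Fix: Specify the join condition linking the foreign key to the parent id

Corrected query:
SELECT c.id, p.name, c.salary FROM departments p JOIN staff c ON c.dept_id = p.id

Result:
id | name        | salary
---+-------------+-------
1  | HR          | 46938 
2  | Engineering | 77434 
3  | Legal       | 147686
4  | Sales       | 175732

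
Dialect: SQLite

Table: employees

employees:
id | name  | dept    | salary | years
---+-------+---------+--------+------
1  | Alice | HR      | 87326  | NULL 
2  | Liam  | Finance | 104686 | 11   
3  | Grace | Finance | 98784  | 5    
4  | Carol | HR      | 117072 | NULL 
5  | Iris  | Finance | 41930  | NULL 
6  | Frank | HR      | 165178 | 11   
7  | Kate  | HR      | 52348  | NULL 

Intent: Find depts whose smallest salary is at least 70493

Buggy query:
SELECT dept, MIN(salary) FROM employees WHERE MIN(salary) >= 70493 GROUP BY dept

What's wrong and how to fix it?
Bug: MIN() in WHERE is a misuse of aggregate

Fix: Use HAVING for the per-group MIN condition

Corrected query:
SELECT dept, MIN(salary) FROM employees GROUP BY dept HAVING MIN(salary) >= 70493

Result:
(no rows)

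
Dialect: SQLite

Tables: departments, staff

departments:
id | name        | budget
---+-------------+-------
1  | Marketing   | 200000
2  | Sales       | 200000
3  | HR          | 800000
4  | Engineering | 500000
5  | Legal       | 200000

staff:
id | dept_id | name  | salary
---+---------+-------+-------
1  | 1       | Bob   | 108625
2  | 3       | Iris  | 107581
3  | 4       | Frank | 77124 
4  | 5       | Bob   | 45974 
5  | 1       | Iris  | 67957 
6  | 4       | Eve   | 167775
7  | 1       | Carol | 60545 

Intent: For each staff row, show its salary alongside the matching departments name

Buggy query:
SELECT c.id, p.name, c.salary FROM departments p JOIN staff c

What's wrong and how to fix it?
Bug: Missing join condition: each staff row is matched to all departments rows instead of just its own

Fix: Add ON c.dept_id = p.id to the JOIN

Corrected query:
SELECT c.id, p.name, c.salary FROM departments p JOIN staff c ON c.dept_id = p.id

Result:
id | name        | salary
---+-------------+-------
1  | Marketing   | 108625
2  | HR          | 107581
3  | Engineering | 77124 
4  | Legal       | 45974 
5  | Marketing   | 67957 
6  | Engineering | 167775
7  | Marketing   | 60545 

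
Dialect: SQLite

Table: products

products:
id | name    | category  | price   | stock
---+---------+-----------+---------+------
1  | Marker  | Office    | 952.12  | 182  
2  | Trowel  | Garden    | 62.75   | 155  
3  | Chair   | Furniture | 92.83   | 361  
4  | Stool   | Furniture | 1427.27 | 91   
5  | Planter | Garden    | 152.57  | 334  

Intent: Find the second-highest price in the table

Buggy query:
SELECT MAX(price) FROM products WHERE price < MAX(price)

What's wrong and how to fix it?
Bug: MAX(price) on the right of the comparison is an aggregate-in-WHERE error

Fix: Compute the overall MAX in a subquery, then take MAX of rows below it

Corrected query:
SELECT MAX(price) FROM products WHERE price < (SELECT MAX(price) FROM products)

Result:
MAX(price)
----------
952.12    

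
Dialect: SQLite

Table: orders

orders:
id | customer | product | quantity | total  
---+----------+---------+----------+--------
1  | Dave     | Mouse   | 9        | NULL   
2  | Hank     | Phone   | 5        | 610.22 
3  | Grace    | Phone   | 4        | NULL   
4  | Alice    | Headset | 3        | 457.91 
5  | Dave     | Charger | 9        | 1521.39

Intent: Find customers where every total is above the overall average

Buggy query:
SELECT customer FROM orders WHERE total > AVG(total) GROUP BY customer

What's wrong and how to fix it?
Bug: WHERE evaluates per row before aggregation, so AVG() is unavailable

Fix: Compute the overall average in a scalar subquery and compare each group's MIN against it in HAVING

Corrected query:
SELECT customer FROM orders GROUP BY customer HAVING MIN(total) > (SELECT AVG(total) FROM orders)

Result:
customer
--------
Dave    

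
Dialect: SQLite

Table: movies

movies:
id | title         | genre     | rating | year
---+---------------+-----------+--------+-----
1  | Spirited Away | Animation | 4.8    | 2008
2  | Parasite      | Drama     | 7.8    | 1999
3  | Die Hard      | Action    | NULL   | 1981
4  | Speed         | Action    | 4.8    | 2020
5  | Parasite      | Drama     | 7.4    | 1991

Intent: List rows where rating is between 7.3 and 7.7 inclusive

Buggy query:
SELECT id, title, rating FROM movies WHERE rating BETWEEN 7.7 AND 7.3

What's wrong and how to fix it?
Bug: BETWEEN expects the lower bound first; with 7.7 AND 7.3 the range is empty

Fix: Write BETWEEN 7.3 AND 7.7

Corrected query:
SELECT id, title, rating FROM movies WHERE rating BETWEEN 7.3 AND 7.7

Result:
id | title    | rating
---+----------+-------
5  | Parasite | 7.4   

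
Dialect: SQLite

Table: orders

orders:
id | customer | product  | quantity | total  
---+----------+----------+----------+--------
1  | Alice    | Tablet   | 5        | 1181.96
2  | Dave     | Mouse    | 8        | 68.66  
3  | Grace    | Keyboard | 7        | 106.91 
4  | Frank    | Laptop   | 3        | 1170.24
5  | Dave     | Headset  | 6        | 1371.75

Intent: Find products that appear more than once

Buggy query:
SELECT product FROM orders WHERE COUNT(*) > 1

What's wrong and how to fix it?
Bug: COUNT(*) is an aggregate and cannot be used in WHERE

Fix: GROUP BY product, then filter groups with HAVING COUNT(*) > 1

Corrected query:
SELECT product FROM orders GROUP BY product HAVING COUNT(*) > 1

Result:
(no rows)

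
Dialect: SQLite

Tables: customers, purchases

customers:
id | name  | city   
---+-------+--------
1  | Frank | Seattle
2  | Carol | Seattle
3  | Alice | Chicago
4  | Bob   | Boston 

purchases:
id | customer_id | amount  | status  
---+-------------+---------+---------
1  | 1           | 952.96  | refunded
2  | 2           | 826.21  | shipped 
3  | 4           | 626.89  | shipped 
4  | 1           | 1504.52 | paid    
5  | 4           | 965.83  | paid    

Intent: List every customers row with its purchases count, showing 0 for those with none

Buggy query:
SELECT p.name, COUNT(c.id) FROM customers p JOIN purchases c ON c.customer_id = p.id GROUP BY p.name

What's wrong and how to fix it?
Bug: INNER JOIN drops customers rows that have no matching purchases rows

Fix: Switch to LEFT JOIN to retain unmatched parent rows

Corrected query:
SELECT p.name, COUNT(c.id) FROM customers p LEFT JOIN purchases c ON c.customer_id = p.id GROUP BY p.name

Result:
name  | COUNT(c.id)
------+------------
Alice | 0          
Bob   | 2          
Carol | 1          
Frank | 2          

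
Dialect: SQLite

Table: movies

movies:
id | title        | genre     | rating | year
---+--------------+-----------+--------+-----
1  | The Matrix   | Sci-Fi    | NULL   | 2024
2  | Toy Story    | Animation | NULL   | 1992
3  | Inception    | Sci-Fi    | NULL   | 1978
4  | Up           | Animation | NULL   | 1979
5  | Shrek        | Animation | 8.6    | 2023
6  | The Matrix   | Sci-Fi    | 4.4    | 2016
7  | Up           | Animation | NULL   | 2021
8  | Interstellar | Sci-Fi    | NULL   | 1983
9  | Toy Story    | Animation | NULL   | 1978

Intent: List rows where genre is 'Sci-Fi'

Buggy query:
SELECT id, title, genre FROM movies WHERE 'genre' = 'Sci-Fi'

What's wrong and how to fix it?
Bug: Single quotes denote string literals in SQL; the column name is being compared as a constant string

Fix: Remove the quotes around the column name (or use double quotes for an identifier)

Corrected query:
SELECT id, title, genre FROM movies WHERE genre = 'Sci-Fi'

Result:
id | title        | genre 
---+--------------+-------
1  | The Matrix   | Sci-Fi
3  | Inception    | Sci-Fi
6  | The Matrix   | Sci-Fi
8  | Interstellar | Sci-Fi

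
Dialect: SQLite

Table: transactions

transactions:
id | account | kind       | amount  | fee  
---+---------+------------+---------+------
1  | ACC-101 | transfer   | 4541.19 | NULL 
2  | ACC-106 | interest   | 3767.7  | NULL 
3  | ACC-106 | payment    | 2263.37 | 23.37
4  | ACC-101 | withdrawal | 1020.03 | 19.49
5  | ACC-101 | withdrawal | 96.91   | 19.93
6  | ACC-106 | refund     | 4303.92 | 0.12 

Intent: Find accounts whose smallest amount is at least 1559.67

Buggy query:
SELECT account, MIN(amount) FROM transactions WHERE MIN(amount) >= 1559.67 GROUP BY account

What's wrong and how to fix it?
Bug: Aggregates like MIN are computed per group after WHERE runs

Fix: Use HAVING for the per-group MIN condition

Corrected query:
SELECT account, MIN(amount) FROM transactions GROUP BY account HAVING MIN(amount) >= 1559.67

Result:
account | MIN(amount)
--------+------------
ACC-106 | 2263.37    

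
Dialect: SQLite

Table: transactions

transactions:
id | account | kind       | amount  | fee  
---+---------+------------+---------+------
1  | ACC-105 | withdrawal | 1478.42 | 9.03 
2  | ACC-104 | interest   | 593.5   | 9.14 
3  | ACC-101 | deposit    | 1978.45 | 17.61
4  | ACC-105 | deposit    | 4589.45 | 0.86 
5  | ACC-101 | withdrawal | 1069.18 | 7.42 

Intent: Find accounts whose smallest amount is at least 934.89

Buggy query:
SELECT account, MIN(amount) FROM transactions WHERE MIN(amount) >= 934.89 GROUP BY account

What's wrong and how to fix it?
Bug: Aggregates like MIN are computed per group after WHERE runs

Fix: Replace WHERE with HAVING after the GROUP BY

Corrected query:
SELECT account, MIN(amount) FROM transactions GROUP BY account HAVING MIN(amount) >= 934.89

Result:
account | MIN(amount)
--------+------------
ACC-101 | 1069.18    
ACC-105 | 1478.42    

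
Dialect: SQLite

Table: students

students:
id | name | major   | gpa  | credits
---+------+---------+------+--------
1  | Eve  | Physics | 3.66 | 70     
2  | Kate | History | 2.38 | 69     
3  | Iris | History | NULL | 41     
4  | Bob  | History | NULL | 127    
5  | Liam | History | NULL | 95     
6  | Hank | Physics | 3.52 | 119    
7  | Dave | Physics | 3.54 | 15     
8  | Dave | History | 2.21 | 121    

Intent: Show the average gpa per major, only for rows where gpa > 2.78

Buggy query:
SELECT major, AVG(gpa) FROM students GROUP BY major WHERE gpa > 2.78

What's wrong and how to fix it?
Bug: Row-level WHERE must come before GROUP BY in the clause order

Fix: Place WHERE between FROM and GROUP BY

Corrected query:
SELECT major, AVG(gpa) FROM students WHERE gpa > 2.78 GROUP BY major

Result:
major   | AVG(gpa)
--------+---------
Physics | 3.573333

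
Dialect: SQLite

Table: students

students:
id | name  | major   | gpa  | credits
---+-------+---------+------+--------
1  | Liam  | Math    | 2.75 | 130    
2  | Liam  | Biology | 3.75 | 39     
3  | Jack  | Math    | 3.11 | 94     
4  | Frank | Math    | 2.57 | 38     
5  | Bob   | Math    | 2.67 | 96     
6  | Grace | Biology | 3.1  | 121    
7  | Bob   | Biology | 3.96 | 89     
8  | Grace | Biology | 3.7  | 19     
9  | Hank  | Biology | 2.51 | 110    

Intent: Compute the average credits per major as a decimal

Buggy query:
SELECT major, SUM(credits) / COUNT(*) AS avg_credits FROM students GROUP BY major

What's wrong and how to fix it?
Bug: SUM(credits) and COUNT(*) are both integers; the division truncates the fractional part

Fix: Multiply by 1.0 (or CAST to REAL) to force floating-point division

Corrected query:
SELECT major, SUM(credits) * 1.0 / COUNT(*) AS avg_credits FROM students GROUP BY major

Result:
major   | avg_credits
--------+------------
Biology | 75.6       
Math    | 89.5       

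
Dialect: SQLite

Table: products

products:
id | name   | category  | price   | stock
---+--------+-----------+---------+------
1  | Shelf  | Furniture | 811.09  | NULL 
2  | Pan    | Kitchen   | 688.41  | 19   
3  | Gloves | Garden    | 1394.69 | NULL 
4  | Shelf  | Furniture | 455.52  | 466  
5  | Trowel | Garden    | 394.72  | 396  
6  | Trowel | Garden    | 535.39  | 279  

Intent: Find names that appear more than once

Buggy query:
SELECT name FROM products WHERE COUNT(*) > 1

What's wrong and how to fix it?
Bug: WHERE can't reference COUNT(*); aggregates are computed after WHERE

Fix: GROUP BY name, then filter groups with HAVING COUNT(*) > 1

Corrected query:
SELECT name FROM products GROUP BY name HAVING COUNT(*) > 1

Result:
name  
------
Shelf 
Trowel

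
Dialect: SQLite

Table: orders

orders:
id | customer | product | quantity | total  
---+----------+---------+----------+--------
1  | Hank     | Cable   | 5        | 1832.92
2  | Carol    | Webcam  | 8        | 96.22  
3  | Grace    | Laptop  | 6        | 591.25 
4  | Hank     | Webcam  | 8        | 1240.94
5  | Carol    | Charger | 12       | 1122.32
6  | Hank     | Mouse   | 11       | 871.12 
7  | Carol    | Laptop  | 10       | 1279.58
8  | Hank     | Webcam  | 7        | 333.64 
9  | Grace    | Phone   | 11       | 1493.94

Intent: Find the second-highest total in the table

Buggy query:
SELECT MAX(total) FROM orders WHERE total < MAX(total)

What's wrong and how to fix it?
Bug: The inner MAX is an aggregate inside WHERE, which is not allowed

Fix: Compute the overall MAX in a subquery, then take MAX of rows below it

Corrected query:
SELECT MAX(total) FROM orders WHERE total < (SELECT MAX(total) FROM orders)

Result:
MAX(total)
----------
1493.94   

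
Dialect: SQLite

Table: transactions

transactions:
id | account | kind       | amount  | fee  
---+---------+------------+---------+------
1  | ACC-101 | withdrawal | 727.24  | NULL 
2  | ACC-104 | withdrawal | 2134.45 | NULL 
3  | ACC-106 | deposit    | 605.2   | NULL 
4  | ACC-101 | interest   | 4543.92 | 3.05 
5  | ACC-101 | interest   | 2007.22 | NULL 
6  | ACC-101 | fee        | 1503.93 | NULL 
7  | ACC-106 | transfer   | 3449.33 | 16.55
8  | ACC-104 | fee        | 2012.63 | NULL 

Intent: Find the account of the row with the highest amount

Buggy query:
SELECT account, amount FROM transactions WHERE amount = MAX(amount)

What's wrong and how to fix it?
Bug: MAX(amount) is an aggregate and cannot be used directly in WHERE

Fix: Use a subquery: WHERE amount = (SELECT MAX(amount) FROM transactions)

Corrected query:
SELECT account, amount FROM transactions WHERE amount = (SELECT MAX(amount) FROM transactions)

Result:
account | amount 
--------+--------
ACC-101 | 4543.92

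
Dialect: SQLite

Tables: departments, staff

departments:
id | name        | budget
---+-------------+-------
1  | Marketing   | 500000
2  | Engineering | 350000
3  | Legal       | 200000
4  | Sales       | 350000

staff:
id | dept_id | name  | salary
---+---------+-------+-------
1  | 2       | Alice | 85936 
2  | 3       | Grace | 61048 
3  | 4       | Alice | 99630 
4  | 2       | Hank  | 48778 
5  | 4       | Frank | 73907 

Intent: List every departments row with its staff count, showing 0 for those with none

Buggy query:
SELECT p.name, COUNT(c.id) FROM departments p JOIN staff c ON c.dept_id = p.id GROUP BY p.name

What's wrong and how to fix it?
Bug: INNER JOIN drops departments rows that have no matching staff rows

Fix: Use LEFT JOIN so parents without children still appear (COUNT(c.id) gives 0)

Corrected query:
SELECT p.name, COUNT(c.id) FROM departments p LEFT JOIN staff c ON c.dept_id = p.id GROUP BY p.name

Result:
name        | COUNT(c.id)
------------+------------
Engineering | 2          
Legal       | 1          
Marketing   | 0          
Sales       | 2          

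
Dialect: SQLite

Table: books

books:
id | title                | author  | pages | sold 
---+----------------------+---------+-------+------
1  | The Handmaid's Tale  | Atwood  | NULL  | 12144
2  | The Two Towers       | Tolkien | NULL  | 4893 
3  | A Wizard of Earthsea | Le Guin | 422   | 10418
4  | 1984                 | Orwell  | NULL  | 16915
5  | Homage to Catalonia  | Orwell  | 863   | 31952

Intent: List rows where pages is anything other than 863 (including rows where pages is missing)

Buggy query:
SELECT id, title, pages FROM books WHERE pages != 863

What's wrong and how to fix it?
Bug: Inequality against NULL is unknown, not true; rows with NULL are dropped

Fix: Add an explicit OR pages IS NULL to include the missing-value rows

Corrected query:
SELECT id, title, pages FROM books WHERE pages != 863 OR pages IS NULL

Result:
id | title                | pages
---+----------------------+------
1  | The Handmaid's Tale  | NULL 
2  | The Two Towers       | NULL 
3  | A Wizard of Earthsea | 422  
4  | 1984                 | NULL 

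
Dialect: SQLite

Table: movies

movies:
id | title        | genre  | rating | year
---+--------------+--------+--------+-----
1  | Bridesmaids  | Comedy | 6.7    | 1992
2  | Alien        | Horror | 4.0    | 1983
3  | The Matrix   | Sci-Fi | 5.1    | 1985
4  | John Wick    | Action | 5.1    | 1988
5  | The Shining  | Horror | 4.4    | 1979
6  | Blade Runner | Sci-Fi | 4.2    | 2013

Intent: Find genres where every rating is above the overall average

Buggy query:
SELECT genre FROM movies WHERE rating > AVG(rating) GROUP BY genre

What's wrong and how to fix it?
Bug: WHERE evaluates per row before aggregation, so AVG() is unavailable

Fix: Use a subquery for AVG and a HAVING MIN(...) filter so the condition holds for every row in the group

Corrected query:
SELECT genre FROM movies GROUP BY genre HAVING MIN(rating) > (SELECT AVG(rating) FROM movies)

Result:
genre 
------
Action
Comedy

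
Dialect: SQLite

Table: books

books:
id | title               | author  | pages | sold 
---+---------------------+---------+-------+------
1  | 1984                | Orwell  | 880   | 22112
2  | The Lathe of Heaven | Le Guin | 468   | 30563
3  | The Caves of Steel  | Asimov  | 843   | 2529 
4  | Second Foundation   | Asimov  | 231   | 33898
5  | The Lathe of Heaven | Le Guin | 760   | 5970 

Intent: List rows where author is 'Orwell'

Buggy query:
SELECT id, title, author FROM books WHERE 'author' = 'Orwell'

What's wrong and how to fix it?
Bug: 'author' in single quotes is a string literal, not the column; the comparison is literal-vs-literal and never true

Fix: Remove the quotes around the column name (or use double quotes for an identifier)

Corrected query:
SELECT id, title, author FROM books WHERE author = 'Orwell'

Result:
id | title | author
---+-------+-------
1  | 1984  | Orwell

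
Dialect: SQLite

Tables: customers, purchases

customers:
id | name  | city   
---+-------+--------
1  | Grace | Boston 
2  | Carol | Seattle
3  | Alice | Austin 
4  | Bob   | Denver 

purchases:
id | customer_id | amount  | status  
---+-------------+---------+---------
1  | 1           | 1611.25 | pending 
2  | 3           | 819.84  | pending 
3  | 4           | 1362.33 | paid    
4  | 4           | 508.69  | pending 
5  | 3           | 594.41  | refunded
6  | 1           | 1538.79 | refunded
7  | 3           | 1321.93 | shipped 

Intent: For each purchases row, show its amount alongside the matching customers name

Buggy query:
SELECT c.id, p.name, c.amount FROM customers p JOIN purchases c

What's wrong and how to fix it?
Bug: JOIN with no ON clause produces a cartesian product; every purchases row pairs with every customers row

Fix: Specify the join condition linking the foreign key to the parent id

Corrected query:
SELECT c.id, p.name, c.amount FROM customers p JOIN purchases c ON c.customer_id = p.id

Result:
id | name  | amount 
---+-------+--------
1  | Grace | 1611.25
2  | Alice | 819.84 
3  | Bob   | 1362.33
4  | Bob   | 508.69 
5  | Alice | 594.41 
6  | Grace | 1538.79
7  | Alice | 1321.93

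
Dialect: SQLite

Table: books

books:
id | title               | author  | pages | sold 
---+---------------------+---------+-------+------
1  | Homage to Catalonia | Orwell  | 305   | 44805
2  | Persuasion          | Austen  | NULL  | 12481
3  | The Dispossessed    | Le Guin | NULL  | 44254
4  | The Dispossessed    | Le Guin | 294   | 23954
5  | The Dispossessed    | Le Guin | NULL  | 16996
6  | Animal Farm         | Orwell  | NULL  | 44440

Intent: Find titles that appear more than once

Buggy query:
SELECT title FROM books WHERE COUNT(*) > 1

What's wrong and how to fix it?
Bug: COUNT(*) is an aggregate and cannot be used in WHERE

Fix: GROUP BY title, then filter groups with HAVING COUNT(*) > 1

Corrected query:
SELECT title FROM books GROUP BY title HAVING COUNT(*) > 1

Result:
title           
----------------
The Dispossessed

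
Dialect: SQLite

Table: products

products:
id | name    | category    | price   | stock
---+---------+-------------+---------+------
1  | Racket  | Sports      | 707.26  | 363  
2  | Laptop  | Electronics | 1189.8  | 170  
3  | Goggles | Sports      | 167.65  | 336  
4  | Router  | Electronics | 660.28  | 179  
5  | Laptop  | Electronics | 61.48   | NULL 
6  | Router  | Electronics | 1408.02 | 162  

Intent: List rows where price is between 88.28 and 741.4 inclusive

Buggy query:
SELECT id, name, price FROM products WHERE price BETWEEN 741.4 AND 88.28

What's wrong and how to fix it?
Bug: The bounds are reversed; BETWEEN a AND b requires a <= b to match anything

Fix: Swap the bounds so the smaller value comes first

Corrected query:
SELECT id, name, price FROM products WHERE price BETWEEN 88.28 AND 741.4

Result:
id | name    | price 
---+---------+-------
1  | Racket  | 707.26
3  | Goggles | 167.65
4  | Router  | 660.28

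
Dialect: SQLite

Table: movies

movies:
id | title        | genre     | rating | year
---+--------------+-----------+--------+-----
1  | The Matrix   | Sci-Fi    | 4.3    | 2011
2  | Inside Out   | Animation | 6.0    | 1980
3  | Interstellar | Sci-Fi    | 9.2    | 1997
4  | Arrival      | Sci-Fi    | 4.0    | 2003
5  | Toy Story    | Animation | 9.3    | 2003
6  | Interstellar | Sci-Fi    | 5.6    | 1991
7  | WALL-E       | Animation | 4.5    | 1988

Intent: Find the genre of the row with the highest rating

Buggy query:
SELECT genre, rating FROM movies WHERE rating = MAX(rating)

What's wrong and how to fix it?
Bug: MAX(rating) is an aggregate and cannot be used directly in WHERE

Fix: Wrap MAX in a scalar subquery so WHERE compares against a single value

Corrected query:
SELECT genre, rating FROM movies WHERE rating = (SELECT MAX(rating) FROM movies)

Result:
genre     | rating
----------+-------
Animation | 9.3   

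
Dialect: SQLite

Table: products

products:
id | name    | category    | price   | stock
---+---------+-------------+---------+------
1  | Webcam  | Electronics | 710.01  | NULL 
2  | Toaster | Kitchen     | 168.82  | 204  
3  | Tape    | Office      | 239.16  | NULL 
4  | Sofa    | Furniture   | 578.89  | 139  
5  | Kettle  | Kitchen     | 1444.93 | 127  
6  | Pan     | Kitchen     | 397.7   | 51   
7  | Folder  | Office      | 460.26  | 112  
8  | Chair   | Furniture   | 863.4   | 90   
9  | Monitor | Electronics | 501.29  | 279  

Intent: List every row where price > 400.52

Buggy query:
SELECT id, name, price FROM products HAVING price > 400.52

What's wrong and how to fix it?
Bug: This is a non-aggregate query (no GROUP BY, no aggregates), so in SQLite the HAVING clause is invalid here; a row-level condition belongs in WHERE

Fix: Use WHERE for row-level filtering

Corrected query:
SELECT id, name, price FROM products WHERE price > 400.52

Result:
id | name    | price  
---+---------+--------
1  | Webcam  | 710.01 
4  | Sofa    | 578.89 
5  | Kettle  | 1444.93
7  | Folder  | 460.26 
8  | Chair   | 863.4  
9  | Monitor | 501.29 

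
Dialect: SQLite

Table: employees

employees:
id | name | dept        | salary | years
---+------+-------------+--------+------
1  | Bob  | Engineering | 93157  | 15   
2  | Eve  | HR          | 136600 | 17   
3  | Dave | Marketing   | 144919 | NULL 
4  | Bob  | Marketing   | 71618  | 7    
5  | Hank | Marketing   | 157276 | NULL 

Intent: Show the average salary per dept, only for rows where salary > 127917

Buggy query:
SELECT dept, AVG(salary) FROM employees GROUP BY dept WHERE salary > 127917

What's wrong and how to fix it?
Bug: WHERE cannot follow GROUP BY

Fix: Place WHERE between FROM and GROUP BY

Corrected query:
SELECT dept, AVG(salary) FROM employees WHERE salary > 127917 GROUP BY dept

Result:
dept      | AVG(salary)
----------+------------
HR        | 136600     
Marketing | 151097.5   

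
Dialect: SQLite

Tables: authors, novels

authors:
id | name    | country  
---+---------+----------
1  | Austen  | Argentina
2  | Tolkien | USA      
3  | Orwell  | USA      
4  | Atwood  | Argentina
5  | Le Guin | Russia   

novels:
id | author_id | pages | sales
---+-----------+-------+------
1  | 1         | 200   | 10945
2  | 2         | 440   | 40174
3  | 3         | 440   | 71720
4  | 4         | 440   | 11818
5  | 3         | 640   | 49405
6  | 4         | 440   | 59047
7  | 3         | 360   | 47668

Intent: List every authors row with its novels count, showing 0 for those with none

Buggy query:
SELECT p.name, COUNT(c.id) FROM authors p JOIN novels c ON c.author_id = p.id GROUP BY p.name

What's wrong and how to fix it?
Bug: INNER JOIN drops authors rows that have no matching novels rows

Fix: Use LEFT JOIN so parents without children still appear (COUNT(c.id) gives 0)

Corrected query:
SELECT p.name, COUNT(c.id) FROM authors p LEFT JOIN novels c ON c.author_id = p.id GROUP BY p.name

Result:
name    | COUNT(c.id)
--------+------------
Atwood  | 2          
Austen  | 1          
Le Guin | 0          
Orwell  | 3          
Tolkien | 1          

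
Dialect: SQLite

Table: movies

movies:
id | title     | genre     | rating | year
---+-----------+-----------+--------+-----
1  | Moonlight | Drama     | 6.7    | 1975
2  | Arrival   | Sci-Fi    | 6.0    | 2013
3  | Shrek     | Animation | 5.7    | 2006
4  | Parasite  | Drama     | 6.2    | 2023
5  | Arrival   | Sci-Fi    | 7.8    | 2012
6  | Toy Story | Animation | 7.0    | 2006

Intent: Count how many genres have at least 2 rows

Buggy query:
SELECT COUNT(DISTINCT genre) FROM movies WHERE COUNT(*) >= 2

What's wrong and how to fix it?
Bug: COUNT(*) cannot appear in WHERE; the per-group count doesn't exist yet

Fix: Group first with HAVING COUNT(*) >= 2, then COUNT the resulting groups

Corrected query:
SELECT COUNT(*) FROM (SELECT genre FROM movies GROUP BY genre HAVING COUNT(*) >= 2)

Result:
COUNT(*)
--------
3       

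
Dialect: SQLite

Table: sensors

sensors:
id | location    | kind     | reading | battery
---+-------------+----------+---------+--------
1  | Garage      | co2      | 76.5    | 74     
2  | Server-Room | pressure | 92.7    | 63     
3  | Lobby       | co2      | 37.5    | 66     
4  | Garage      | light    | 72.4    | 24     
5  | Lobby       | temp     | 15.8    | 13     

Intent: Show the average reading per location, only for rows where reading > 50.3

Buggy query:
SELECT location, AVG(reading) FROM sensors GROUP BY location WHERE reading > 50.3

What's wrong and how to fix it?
Bug: Row-level WHERE must come before GROUP BY in the clause order

Fix: Place WHERE between FROM and GROUP BY

Corrected query:
SELECT location, AVG(reading) FROM sensors WHERE reading > 50.3 GROUP BY location

Result:
location    | AVG(reading)
------------+-------------
Garage      | 74.45       
Server-Room | 92.7        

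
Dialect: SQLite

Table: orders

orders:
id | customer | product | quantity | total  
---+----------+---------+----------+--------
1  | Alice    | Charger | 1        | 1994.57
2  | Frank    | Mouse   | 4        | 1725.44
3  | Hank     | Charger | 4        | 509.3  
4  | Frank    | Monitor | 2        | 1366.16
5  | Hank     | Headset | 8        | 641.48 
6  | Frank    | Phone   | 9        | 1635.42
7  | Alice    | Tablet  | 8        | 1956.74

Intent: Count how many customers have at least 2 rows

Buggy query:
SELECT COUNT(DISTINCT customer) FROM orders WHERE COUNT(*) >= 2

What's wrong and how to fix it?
Bug: COUNT(*) cannot appear in WHERE; the per-group count doesn't exist yet

Fix: Use a subquery that GROUPs and filters with HAVING, then count its rows

Corrected query:
SELECT COUNT(*) FROM (SELECT customer FROM orders GROUP BY customer HAVING COUNT(*) >= 2)

Result:
COUNT(*)
--------
3       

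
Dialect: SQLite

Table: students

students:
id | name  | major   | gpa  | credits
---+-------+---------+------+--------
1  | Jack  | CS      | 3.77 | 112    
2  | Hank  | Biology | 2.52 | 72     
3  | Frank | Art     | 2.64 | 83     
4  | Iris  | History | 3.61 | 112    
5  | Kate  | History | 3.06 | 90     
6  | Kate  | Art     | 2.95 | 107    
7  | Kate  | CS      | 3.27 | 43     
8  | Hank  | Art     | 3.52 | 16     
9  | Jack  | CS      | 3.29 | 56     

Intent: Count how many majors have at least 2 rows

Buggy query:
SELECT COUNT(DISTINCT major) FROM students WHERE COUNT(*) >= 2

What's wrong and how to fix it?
Bug: WHERE filters individual rows, not groups, so a group-level COUNT is invalid there

Fix: Group first with HAVING COUNT(*) >= 2, then COUNT the resulting groups

Corrected query:
SELECT COUNT(*) FROM (SELECT major FROM students GROUP BY major HAVING COUNT(*) >= 2)

Result:
COUNT(*)
--------
3       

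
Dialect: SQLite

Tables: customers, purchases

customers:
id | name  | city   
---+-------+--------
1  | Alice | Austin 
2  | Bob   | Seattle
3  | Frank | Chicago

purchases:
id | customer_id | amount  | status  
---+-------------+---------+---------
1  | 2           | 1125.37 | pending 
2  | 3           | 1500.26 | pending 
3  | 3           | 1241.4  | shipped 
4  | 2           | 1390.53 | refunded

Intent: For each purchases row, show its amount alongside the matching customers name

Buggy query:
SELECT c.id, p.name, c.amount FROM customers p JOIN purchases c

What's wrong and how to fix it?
Bug: Missing join condition: each purchases row is matched to all customers rows instead of just its own

Fix: Specify the join condition linking the foreign key to the parent id

Corrected query:
SELECT c.id, p.name, c.amount FROM customers p JOIN purchases c ON c.customer_id = p.id

Result:
id | name  | amount 
---+-------+--------
1  | Bob   | 1125.37
2  | Frank | 1500.26
3  | Frank | 1241.4 
4  | Bob   | 1390.53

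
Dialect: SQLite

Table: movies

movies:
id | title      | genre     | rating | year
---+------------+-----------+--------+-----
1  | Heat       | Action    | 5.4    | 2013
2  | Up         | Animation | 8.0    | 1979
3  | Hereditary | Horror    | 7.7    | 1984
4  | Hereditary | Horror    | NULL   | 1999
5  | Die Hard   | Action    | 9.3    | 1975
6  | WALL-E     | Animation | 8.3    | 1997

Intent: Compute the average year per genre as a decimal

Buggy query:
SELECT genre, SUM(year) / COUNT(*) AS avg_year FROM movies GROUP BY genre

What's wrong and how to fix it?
Bug: Both operands are integers, so '/' performs integer division and truncates

Fix: Multiply by 1.0 (or CAST to REAL) to force floating-point division

Corrected query:
SELECT genre, SUM(year) * 1.0 / COUNT(*) AS avg_year FROM movies GROUP BY genre

Result:
genre     | avg_year
----------+---------
Action    | 1994    
Animation | 1988    
Horror    | 1991.5  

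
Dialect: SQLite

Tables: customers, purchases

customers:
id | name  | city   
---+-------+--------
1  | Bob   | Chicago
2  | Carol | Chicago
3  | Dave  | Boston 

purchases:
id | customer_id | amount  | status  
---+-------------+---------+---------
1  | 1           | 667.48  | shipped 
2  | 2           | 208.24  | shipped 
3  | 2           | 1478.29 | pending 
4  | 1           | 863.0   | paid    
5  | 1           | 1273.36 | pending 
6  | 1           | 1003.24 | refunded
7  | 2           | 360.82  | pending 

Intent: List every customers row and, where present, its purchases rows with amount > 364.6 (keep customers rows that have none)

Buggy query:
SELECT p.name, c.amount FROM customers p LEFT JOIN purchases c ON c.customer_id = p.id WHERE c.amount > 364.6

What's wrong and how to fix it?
Bug: A WHERE condition on the right-hand table after LEFT JOIN drops unmatched parents

Fix: Move the right-table condition into the ON clause so unmatched parents are kept

Corrected query:
SELECT p.name, c.amount FROM customers p LEFT JOIN purchases c ON c.customer_id = p.id AND c.amount > 364.6

Result:
name  | amount 
------+--------
Bob   | 667.48 
Bob   | 863    
Bob   | 1003.24
Bob   | 1273.36
Carol | 1478.29
Dave  | NULL   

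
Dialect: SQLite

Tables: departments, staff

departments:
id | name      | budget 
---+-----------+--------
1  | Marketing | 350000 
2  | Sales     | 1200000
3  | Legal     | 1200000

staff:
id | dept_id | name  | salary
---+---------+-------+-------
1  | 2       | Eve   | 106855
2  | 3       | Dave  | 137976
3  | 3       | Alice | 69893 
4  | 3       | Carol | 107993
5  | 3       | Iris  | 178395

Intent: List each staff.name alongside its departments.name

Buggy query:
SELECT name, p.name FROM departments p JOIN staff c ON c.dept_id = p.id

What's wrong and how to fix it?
Bug: Both tables have a 'name' column; the unqualified reference is ambiguous

Fix: Qualify the column with its table alias (c.name)

Corrected query:
SELECT c.name, p.name FROM departments p JOIN staff c ON c.dept_id = p.id

Result:
name  | name 
------+------
Eve   | Sales
Dave  | Legal
Alice | Legal
Carol | Legal
Iris  | Legal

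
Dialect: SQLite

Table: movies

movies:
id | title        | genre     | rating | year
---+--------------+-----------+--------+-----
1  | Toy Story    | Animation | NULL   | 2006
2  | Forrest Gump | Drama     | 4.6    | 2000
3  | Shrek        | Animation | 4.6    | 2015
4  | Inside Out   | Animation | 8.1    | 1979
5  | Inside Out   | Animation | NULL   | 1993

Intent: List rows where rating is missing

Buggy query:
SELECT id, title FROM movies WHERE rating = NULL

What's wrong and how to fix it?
Bug: '= NULL' is always unknown in SQL three-valued logic, so no rows match

Fix: Replace '= NULL' with 'IS NULL'

Corrected query:
SELECT id, title FROM movies WHERE rating IS NULL

Result:
id | title     
---+-----------
1  | Toy Story 
5  | Inside Out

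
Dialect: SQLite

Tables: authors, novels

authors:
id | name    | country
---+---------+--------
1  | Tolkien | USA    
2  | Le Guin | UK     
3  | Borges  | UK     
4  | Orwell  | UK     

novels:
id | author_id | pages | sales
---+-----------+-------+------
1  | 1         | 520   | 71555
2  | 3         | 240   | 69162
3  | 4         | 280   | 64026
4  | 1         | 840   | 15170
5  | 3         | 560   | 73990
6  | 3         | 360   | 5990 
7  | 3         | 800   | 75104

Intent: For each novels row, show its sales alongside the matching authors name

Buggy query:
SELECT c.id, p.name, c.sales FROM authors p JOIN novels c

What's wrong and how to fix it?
Bug: Missing join condition: each novels row is matched to all authors rows instead of just its own

Fix: Add ON c.author_id = p.id to the JOIN

Corrected query:
SELECT c.id, p.name, c.sales FROM authors p JOIN novels c ON c.author_id = p.id

Result:
id | name    | sales
---+---------+------
1  | Tolkien | 71555
2  | Borges  | 69162
3  | Orwell  | 64026
4  | Tolkien | 15170
5  | Borges  | 73990
6  | Borges  | 5990 
7  | Borges  | 75104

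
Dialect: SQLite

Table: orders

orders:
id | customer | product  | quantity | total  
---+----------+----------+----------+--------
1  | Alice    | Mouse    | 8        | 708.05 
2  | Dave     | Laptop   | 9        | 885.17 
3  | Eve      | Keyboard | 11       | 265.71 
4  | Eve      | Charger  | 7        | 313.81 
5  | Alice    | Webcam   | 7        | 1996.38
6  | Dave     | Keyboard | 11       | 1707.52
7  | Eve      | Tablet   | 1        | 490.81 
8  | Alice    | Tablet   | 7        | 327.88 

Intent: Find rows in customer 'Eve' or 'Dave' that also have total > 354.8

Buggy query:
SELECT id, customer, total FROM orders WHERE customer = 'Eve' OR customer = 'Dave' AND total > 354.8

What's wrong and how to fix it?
Bug: AND binds tighter than OR, so this parses as customer = 'Eve' OR (customer = 'Dave' AND total > 354.8)

Fix: Group the OR with parentheses (or use IN), then AND the threshold

Corrected query:
SELECT id, customer, total FROM orders WHERE (customer = 'Eve' OR customer = 'Dave') AND total > 354.8

Result:
id | customer | total  
---+----------+--------
2  | Dave     | 885.17 
6  | Dave     | 1707.52
7  | Eve      | 490.81 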